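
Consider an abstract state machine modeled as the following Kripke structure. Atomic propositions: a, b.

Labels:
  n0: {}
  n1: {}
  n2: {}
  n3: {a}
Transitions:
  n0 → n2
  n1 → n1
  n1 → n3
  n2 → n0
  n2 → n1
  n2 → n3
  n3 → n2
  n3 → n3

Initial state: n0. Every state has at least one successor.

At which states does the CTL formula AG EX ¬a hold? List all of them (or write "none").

States satisfying EX ¬a: {n0, n1, n2, n3}.
States satisfying AG EX ¬a: {n0, n1, n2, n3}.

{n0, n1, n2, n3}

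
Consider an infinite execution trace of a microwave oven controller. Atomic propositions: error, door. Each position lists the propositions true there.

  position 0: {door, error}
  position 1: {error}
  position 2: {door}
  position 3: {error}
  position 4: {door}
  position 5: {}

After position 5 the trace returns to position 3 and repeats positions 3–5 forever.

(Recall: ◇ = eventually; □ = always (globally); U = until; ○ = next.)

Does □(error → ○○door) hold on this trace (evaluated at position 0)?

Violated

error → ○○door must hold at every position from 0 onward. It fails at position 1, so □(error → ○○door) is false.
Positions where error holds: 0, 1, 3.
Check ○○door at each: 0→ok, 1→fails, 3→fails.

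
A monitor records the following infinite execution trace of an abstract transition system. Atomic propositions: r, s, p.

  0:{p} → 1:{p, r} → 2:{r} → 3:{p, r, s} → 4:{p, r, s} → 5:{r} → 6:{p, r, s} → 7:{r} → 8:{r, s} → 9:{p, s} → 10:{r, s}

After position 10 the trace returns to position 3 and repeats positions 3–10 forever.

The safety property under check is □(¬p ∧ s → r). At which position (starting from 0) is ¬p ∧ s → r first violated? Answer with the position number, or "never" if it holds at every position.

¬p ∧ s → r holds at every position 0..10, and those are all the positions the trace ever visits, so the invariant □(¬p ∧ s → r) is never violated.

never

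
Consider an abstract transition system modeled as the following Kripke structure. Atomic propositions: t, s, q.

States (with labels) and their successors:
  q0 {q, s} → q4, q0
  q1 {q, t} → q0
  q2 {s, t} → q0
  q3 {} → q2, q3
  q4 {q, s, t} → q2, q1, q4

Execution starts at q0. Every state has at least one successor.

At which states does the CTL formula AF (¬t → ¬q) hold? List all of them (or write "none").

{q1, q2, q3, q4}

States satisfying ¬t → ¬q: {q1, q2, q3, q4}.
States satisfying AF (¬t → ¬q): {q1, q2, q3, q4}.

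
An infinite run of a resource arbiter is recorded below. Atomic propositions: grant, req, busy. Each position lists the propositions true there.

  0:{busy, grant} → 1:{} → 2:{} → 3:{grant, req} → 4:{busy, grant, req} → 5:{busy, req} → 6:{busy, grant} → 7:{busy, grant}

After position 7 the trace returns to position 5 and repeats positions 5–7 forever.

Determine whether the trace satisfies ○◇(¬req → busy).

Satisfied

The position after 0 is 1; ◇(¬req → busy) is true there.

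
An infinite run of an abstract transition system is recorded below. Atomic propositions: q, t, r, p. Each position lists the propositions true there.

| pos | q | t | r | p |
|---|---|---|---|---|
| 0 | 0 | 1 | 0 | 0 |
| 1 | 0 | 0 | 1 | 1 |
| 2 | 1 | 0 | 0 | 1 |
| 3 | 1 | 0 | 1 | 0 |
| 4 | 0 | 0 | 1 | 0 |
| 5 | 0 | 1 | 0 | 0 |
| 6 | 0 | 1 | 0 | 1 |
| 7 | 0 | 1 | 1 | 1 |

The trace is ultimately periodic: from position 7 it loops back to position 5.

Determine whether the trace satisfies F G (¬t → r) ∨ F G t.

Yes

G (¬t → r) holds at position 3, which is reachable from 0, so F G (¬t → r) holds.
G t holds at position 5, which is reachable from 0, so F G t holds.
At position 0: F G (¬t → r) is true; F G t is true; so F G (¬t → r) ∨ F G t is true.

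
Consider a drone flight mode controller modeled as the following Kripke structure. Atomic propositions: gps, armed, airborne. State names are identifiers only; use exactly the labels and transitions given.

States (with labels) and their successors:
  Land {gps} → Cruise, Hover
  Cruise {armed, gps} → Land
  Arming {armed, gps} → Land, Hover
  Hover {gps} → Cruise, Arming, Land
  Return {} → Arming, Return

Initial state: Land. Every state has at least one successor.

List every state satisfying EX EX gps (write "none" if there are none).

States satisfying EX gps: {Land, Cruise, Arming, Hover, Return}.
States satisfying EX EX gps: {Land, Cruise, Arming, Hover, Return}.

{Land, Cruise, Arming, Hover, Return}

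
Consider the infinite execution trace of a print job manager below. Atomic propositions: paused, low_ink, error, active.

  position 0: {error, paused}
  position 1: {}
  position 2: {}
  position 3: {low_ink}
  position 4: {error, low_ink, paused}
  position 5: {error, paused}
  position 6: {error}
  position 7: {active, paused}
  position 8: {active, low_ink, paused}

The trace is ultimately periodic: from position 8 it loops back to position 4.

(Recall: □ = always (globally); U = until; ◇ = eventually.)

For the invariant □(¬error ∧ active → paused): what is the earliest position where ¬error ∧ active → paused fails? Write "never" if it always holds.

¬error ∧ active → paused holds at every position 0..8, and those are all the positions the trace ever visits, so the invariant □(¬error ∧ active → paused) is never violated.

never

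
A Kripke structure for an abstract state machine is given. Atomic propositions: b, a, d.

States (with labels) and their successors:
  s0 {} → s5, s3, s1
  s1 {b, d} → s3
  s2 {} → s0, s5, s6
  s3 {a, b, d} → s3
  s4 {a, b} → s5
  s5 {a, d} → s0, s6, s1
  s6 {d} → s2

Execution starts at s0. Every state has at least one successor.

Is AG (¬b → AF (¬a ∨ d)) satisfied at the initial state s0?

States satisfying ¬b → AF (¬a ∨ d): {s0, s1, s2, s3, s4, s5, s6}.
States satisfying AG (¬b → AF (¬a ∨ d)): {s0, s1, s2, s3, s4, s5, s6}.
Every state reachable from s0 satisfies ¬b → AF (¬a ∨ d).
s0 ∈ Sat(AG (¬b → AF (¬a ∨ d))).

Holds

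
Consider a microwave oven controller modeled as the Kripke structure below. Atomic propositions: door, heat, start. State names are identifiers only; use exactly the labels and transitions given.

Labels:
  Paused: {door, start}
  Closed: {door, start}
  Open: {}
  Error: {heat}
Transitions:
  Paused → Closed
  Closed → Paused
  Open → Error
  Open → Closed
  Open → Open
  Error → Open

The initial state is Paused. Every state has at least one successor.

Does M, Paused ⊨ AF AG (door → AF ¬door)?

States satisfying AG (door → AF ¬door): ∅.
States satisfying AF AG (door → AF ¬door): ∅.
There is a path from Paused along which AG (door → AF ¬door) never holds.
Paused ∉ Sat(AF AG (door → AF ¬door)).

No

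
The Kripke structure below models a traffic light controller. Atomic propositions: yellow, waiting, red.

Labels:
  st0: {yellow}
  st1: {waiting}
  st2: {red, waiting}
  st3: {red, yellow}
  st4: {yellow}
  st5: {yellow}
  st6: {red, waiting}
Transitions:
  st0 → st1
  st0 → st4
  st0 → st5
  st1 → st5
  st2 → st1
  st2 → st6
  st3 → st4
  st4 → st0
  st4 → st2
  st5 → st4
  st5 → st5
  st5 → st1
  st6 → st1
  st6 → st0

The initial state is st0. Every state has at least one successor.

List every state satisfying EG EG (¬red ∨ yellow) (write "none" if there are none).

{st0, st1, st3, st4, st5}

States satisfying EG (¬red ∨ yellow): {st0, st1, st3, st4, st5}.
States satisfying EG EG (¬red ∨ yellow): {st0, st1, st3, st4, st5}.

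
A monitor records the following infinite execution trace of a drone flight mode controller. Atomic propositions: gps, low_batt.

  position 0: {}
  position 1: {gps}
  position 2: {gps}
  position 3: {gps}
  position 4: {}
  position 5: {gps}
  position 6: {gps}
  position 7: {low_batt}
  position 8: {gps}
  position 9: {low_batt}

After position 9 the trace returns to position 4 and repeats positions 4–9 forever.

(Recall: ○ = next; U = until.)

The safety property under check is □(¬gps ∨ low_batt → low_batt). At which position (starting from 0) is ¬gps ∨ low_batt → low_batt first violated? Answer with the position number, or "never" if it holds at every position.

At position 0 the labels are {}, so ¬gps ∨ low_batt → low_batt is false there. This is the first violation.

0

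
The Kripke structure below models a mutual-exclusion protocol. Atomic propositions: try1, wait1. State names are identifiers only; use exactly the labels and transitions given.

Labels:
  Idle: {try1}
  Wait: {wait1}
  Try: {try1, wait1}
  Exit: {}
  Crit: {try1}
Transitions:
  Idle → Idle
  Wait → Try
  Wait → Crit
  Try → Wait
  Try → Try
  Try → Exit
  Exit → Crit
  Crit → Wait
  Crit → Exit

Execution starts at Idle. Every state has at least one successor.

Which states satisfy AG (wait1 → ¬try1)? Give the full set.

States satisfying wait1 → ¬try1: {Idle, Wait, Exit, Crit}.
States satisfying AG (wait1 → ¬try1): {Idle}.

{Idle}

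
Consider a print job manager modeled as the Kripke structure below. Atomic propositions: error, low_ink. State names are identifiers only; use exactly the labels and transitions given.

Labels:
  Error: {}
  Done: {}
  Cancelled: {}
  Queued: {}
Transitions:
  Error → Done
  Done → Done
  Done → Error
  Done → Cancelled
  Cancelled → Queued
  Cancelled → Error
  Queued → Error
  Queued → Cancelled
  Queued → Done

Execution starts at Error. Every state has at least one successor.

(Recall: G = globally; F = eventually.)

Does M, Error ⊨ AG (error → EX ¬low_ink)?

Holds

States satisfying error → EX ¬low_ink: {Error, Done, Cancelled, Queued}.
States satisfying AG (error → EX ¬low_ink): {Error, Done, Cancelled, Queued}.
Every state reachable from Error satisfies error → EX ¬low_ink.
Error ∈ Sat(AG (error → EX ¬low_ink)).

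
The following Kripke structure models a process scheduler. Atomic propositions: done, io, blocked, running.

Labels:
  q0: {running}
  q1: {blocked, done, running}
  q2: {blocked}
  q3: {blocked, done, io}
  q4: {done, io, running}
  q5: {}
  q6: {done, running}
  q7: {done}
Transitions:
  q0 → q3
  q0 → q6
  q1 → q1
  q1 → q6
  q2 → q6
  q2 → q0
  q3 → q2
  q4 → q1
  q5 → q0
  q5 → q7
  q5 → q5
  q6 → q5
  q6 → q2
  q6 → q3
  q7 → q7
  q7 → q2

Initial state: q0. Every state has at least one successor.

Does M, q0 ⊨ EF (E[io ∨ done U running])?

Yes

States satisfying E[io ∨ done U running]: {q0, q1, q4, q6}.
States satisfying EF (E[io ∨ done U running]): {q0, q1, q2, q3, q4, q5, q6, q7}.
Some path from q0 reaches a state where E[io ∨ done U running] holds.
q0 ∈ Sat(EF (E[io ∨ done U running])).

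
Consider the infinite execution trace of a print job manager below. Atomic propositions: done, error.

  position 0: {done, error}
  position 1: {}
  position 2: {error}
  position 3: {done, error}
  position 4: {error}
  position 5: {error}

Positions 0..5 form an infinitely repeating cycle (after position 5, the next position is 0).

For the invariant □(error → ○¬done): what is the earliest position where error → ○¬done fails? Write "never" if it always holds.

Check error → ○¬done at each position in order: 0 ✓, 1 ✓.
At position 2 the labels are {error} and the next position 3 has {done, error}, so error → ○¬done is false there. This is the first violation.

2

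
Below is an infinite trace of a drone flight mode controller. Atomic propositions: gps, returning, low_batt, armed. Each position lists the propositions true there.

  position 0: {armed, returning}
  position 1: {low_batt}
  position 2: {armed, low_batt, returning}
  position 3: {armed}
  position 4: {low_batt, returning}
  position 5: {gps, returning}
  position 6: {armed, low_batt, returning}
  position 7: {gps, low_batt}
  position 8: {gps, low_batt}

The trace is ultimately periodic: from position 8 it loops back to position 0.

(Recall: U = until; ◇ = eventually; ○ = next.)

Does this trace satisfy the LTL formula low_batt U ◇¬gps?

Yes

Walking from position 0: ◇¬gps first holds at position 0, and low_batt holds at every earlier position along the way, so low_batt U ◇¬gps holds.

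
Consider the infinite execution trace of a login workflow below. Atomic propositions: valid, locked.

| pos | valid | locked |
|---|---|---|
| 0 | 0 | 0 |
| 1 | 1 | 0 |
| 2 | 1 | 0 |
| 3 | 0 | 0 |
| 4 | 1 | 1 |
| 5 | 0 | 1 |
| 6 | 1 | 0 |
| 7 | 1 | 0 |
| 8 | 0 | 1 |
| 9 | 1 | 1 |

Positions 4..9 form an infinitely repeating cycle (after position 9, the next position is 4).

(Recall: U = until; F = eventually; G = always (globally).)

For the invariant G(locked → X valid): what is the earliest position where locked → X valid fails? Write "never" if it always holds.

Check locked → X valid at each position in order: 0 ✓, 1 ✓, 2 ✓, 3 ✓.
At position 4 the labels are {locked, valid} and the next position 5 has {locked}, so locked → X valid is false there. This is the first violation.

4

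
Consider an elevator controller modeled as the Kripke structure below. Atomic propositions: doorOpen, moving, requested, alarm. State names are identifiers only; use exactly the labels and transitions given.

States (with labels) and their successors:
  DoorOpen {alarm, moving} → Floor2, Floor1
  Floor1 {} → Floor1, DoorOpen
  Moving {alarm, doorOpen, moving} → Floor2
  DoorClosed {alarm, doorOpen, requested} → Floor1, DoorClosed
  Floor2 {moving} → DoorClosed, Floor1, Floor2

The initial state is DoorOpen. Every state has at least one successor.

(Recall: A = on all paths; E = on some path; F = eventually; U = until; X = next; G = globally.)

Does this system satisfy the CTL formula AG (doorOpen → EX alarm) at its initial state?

Holds

States satisfying doorOpen → EX alarm: {DoorOpen, Floor1, DoorClosed, Floor2}.
States satisfying AG (doorOpen → EX alarm): {DoorOpen, Floor1, DoorClosed, Floor2}.
Every state reachable from DoorOpen satisfies doorOpen → EX alarm.
DoorOpen ∈ Sat(AG (doorOpen → EX alarm)).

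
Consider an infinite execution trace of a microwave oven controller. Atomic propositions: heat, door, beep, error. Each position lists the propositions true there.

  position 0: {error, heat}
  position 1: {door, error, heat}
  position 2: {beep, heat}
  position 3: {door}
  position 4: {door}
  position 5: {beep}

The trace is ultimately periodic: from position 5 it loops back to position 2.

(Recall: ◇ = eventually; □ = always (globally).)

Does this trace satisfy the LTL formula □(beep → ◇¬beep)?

beep → ◇¬beep holds at every position 0..5, and those are all positions ever visited, so □(beep → ◇¬beep) holds.
Positions where beep holds: 2, 5.
Check ◇¬beep at each: 2→ok, 5→ok.

Holds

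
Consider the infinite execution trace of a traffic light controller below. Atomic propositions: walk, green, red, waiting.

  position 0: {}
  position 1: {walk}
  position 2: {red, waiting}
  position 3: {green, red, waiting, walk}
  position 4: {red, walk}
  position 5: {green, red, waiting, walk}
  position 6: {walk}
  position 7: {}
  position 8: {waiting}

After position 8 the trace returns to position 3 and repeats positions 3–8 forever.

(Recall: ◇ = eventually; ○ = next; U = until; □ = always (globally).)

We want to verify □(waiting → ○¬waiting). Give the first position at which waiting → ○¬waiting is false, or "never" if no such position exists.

Check waiting → ○¬waiting at each position in order: 0 ✓, 1 ✓.
At position 2 the labels are {red, waiting} and the next position 3 has {green, red, waiting, walk}, so waiting → ○¬waiting is false there. This is the first violation.

2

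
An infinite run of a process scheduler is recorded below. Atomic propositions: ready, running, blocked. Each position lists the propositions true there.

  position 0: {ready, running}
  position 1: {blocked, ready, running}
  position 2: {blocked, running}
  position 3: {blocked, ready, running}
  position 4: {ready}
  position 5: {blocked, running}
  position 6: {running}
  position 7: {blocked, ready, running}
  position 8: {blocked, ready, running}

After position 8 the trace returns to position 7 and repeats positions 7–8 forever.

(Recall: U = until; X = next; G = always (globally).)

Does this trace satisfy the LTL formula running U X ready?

Walking from position 0: X ready first holds at position 0, and running holds at every earlier position along the way, so running U X ready holds.

Yes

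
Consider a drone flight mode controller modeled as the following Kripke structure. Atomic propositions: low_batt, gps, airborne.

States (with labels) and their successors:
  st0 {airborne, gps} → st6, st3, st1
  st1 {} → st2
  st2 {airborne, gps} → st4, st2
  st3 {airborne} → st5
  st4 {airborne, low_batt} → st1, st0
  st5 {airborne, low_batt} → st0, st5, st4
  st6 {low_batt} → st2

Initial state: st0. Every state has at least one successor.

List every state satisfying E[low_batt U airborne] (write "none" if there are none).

{st0, st2, st3, st4, st5, st6}

States satisfying low_batt: {st4, st5, st6}.
States satisfying airborne: {st0, st2, st3, st4, st5}.
States satisfying E[low_batt U airborne]: {st0, st2, st3, st4, st5, st6}.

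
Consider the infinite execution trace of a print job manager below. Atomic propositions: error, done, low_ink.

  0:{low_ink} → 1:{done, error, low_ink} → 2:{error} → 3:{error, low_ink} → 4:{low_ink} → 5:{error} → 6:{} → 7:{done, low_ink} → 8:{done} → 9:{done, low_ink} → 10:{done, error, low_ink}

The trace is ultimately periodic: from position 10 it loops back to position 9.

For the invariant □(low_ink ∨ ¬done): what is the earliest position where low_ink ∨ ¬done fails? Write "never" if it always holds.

8

Check low_ink ∨ ¬done at each position in order: 0 ✓, 1 ✓, 2 ✓, 3 ✓, 4 ✓, 5 ✓, 6 ✓, 7 ✓.
At position 8 the labels are {done}, so low_ink ∨ ¬done is false there. This is the first violation.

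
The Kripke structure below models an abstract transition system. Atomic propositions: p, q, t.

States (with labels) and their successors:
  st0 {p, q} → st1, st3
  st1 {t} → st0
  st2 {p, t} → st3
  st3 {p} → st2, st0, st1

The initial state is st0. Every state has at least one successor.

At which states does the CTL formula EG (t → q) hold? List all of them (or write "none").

{st0, st3}

States satisfying t → q: {st0, st3}.
States satisfying EG (t → q): {st0, st3}.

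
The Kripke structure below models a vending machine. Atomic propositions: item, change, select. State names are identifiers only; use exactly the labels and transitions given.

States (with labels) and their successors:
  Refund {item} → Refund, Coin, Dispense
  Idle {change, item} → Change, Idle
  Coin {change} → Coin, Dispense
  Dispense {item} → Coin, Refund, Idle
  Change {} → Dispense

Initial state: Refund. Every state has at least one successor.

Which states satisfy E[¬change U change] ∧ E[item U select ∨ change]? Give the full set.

States satisfying ¬change: {Refund, Dispense, Change}.
States satisfying change: {Idle, Coin}.
States satisfying E[¬change U change]: {Refund, Idle, Coin, Dispense, Change}.
States satisfying item: {Refund, Idle, Dispense}.
States satisfying select ∨ change: {Idle, Coin}.
States satisfying E[item U select ∨ change]: {Refund, Idle, Coin, Dispense}.
States satisfying E[¬change U change] ∧ E[item U select ∨ change]: {Refund, Idle, Coin, Dispense}.

{Refund, Idle, Coin, Dispense}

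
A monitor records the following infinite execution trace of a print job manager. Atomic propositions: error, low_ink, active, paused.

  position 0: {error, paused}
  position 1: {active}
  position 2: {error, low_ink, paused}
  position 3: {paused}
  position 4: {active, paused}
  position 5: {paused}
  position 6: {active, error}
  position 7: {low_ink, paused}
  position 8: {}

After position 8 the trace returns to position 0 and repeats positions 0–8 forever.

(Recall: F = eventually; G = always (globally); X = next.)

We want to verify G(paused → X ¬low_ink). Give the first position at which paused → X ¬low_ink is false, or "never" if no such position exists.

never

paused → X ¬low_ink holds at every position 0..8, and those are all the positions the trace ever visits, so the invariant G(paused → X ¬low_ink) is never violated.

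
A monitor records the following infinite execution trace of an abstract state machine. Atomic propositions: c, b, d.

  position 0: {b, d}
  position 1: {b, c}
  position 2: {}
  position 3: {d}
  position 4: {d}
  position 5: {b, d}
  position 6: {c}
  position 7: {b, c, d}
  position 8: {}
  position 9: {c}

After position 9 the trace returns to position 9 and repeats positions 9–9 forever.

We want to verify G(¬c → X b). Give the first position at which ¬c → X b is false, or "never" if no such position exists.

Check ¬c → X b at each position in order: 0 ✓, 1 ✓.
At position 2 the labels are {} and the next position 3 has {d}, so ¬c → X b is false there. This is the first violation.

2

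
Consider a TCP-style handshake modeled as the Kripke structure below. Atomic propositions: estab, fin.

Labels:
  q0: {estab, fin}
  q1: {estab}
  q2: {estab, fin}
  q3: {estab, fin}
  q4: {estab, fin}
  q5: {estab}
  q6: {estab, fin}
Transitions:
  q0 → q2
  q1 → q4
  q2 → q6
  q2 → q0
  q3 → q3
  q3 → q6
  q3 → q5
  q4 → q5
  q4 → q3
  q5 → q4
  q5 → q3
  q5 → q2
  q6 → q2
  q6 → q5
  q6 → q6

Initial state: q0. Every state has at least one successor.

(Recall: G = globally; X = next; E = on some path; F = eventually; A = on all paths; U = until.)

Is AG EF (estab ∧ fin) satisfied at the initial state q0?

States satisfying EF (estab ∧ fin): {q0, q1, q2, q3, q4, q5, q6}.
States satisfying AG EF (estab ∧ fin): {q0, q1, q2, q3, q4, q5, q6}.
Every state reachable from q0 satisfies EF (estab ∧ fin).
q0 ∈ Sat(AG EF (estab ∧ fin)).

Yes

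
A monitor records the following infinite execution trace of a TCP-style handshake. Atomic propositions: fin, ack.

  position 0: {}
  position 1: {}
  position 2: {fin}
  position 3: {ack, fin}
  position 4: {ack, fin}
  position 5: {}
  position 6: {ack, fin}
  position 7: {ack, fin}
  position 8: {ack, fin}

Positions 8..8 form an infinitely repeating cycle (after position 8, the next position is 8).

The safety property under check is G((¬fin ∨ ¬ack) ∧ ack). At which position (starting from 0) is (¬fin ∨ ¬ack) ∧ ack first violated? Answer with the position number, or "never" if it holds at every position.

At position 0 the labels are {}, so (¬fin ∨ ¬ack) ∧ ack is false there. This is the first violation.

0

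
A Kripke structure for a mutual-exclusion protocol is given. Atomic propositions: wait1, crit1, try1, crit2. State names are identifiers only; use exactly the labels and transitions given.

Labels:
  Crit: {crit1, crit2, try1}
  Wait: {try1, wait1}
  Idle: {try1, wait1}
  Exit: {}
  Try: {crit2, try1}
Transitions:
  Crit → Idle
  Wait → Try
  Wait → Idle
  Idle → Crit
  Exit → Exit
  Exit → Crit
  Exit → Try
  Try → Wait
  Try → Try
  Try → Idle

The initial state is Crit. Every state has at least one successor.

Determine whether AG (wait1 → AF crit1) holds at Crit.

States satisfying wait1 → AF crit1: {Crit, Idle, Exit, Try}.
States satisfying AG (wait1 → AF crit1): {Crit, Idle}.
Every state reachable from Crit satisfies wait1 → AF crit1.
Crit ∈ Sat(AG (wait1 → AF crit1)).

Satisfied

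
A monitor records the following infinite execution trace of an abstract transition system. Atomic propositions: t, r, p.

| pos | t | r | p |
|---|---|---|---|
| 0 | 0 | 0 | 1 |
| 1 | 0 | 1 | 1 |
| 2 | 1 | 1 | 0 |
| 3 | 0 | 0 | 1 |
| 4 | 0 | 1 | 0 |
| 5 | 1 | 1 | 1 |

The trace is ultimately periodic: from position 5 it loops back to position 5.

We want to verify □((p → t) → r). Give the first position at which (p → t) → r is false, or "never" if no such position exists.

never

(p → t) → r holds at every position 0..5, and those are all the positions the trace ever visits, so the invariant □((p → t) → r) is never violated.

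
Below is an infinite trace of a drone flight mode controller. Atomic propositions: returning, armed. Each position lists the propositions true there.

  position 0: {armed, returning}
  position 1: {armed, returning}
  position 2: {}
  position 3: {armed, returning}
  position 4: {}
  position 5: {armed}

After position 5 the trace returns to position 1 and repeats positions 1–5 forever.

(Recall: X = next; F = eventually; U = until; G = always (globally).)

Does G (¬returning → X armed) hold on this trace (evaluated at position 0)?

Satisfied

¬returning → X armed holds at every position 0..5, and those are all positions ever visited, so G (¬returning → X armed) holds.
Positions where ¬returning holds: 2, 4, 5.
Check X armed at each: 2→ok, 4→ok, 5→ok.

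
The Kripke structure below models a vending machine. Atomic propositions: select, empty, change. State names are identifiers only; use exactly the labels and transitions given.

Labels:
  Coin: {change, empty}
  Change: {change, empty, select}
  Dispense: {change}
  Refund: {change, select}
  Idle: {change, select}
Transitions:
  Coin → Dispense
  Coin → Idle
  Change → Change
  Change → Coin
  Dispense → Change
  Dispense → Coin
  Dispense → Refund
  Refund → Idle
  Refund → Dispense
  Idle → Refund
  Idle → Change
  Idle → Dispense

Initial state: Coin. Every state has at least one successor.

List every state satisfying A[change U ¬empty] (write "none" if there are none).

States satisfying change: {Coin, Change, Dispense, Refund, Idle}.
States satisfying ¬empty: {Dispense, Refund, Idle}.
States satisfying A[change U ¬empty]: {Coin, Dispense, Refund, Idle}.

{Coin, Dispense, Refund, Idle}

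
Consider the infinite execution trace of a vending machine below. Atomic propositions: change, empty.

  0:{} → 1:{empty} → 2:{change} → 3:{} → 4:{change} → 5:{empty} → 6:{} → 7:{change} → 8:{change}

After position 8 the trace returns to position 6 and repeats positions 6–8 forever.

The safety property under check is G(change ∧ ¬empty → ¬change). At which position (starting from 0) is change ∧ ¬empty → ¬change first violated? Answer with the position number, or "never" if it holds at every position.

2

Check change ∧ ¬empty → ¬change at each position in order: 0 ✓, 1 ✓.
At position 2 the labels are {change}, so change ∧ ¬empty → ¬change is false there. This is the first violation.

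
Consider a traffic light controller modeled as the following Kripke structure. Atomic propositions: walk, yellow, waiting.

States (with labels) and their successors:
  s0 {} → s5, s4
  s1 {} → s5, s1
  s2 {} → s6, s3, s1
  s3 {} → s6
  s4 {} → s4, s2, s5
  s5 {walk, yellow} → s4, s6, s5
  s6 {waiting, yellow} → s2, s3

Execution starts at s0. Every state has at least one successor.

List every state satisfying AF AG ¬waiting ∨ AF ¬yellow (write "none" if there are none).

States satisfying AG ¬waiting: ∅.
States satisfying AF AG ¬waiting: ∅.
States satisfying ¬yellow: {s0, s1, s2, s3, s4}.
States satisfying AF ¬yellow: {s0, s1, s2, s3, s4, s6}.
States satisfying AF AG ¬waiting ∨ AF ¬yellow: {s0, s1, s2, s3, s4, s6}.

{s0, s1, s2, s3, s4, s6}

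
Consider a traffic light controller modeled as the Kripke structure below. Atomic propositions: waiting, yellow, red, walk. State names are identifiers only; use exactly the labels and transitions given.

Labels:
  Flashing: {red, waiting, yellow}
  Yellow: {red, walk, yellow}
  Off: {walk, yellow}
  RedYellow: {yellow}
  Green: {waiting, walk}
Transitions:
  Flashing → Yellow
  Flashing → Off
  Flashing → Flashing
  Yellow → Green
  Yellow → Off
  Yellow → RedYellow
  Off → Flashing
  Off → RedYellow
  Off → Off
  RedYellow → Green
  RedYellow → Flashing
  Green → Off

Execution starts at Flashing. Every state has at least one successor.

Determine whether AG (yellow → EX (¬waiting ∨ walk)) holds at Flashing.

States satisfying yellow → EX (¬waiting ∨ walk): {Flashing, Yellow, Off, RedYellow, Green}.
States satisfying AG (yellow → EX (¬waiting ∨ walk)): {Flashing, Yellow, Off, RedYellow, Green}.
Every state reachable from Flashing satisfies yellow → EX (¬waiting ∨ walk).
Flashing ∈ Sat(AG (yellow → EX (¬waiting ∨ walk))).

Holds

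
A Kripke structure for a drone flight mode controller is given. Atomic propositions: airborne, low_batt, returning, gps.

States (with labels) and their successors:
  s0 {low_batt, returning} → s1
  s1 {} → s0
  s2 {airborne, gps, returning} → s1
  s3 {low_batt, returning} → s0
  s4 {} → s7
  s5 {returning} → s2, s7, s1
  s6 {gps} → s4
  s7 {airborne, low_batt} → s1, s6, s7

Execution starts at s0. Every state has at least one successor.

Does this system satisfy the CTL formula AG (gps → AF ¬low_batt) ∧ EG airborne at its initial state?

States satisfying gps → AF ¬low_batt: {s0, s1, s2, s3, s4, s5, s6, s7}.
States satisfying AG (gps → AF ¬low_batt): {s0, s1, s2, s3, s4, s5, s6, s7}.
States satisfying airborne: {s2, s7}.
States satisfying EG airborne: {s7}.
States satisfying AG (gps → AF ¬low_batt) ∧ EG airborne: {s7}.
s0 ∉ Sat(AG (gps → AF ¬low_batt) ∧ EG airborne).

No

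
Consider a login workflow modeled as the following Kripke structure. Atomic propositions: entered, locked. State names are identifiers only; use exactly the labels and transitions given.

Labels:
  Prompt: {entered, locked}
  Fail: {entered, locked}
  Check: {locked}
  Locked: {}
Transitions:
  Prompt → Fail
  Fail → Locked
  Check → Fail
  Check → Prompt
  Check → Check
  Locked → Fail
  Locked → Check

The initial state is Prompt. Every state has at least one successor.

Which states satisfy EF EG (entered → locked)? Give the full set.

{Prompt, Fail, Check, Locked}

States satisfying EG (entered → locked): {Prompt, Fail, Check, Locked}.
States satisfying EF EG (entered → locked): {Prompt, Fail, Check, Locked}.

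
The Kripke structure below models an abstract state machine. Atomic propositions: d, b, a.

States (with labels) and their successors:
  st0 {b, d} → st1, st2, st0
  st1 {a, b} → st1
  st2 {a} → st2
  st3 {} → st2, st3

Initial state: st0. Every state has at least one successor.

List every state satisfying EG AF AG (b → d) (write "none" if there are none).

States satisfying AF AG (b → d): {st2, st3}.
States satisfying EG AF AG (b → d): {st2, st3}.

{st2, st3}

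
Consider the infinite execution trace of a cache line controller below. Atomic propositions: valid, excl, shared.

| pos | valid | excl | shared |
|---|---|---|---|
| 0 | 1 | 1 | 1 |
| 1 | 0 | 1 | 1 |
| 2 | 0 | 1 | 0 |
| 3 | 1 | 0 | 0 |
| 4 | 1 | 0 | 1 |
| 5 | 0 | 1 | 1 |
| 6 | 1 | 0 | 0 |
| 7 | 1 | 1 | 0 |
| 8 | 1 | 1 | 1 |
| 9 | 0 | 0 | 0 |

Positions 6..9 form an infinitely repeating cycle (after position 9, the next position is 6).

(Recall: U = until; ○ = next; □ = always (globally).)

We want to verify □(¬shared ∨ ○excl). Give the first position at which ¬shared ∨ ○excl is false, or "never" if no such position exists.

5

Check ¬shared ∨ ○excl at each position in order: 0 ✓, 1 ✓, 2 ✓, 3 ✓, 4 ✓.
At position 5 the labels are {excl, shared} and the next position 6 has {valid}, so ¬shared ∨ ○excl is false there. This is the first violation.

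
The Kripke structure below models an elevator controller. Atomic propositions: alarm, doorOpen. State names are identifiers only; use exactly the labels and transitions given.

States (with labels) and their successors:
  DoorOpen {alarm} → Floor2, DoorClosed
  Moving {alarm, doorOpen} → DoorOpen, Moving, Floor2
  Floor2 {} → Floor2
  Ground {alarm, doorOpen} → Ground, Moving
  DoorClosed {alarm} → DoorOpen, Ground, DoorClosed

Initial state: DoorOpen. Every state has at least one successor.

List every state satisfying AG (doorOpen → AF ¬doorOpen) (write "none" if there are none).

{Floor2}

States satisfying doorOpen → AF ¬doorOpen: {DoorOpen, Floor2, DoorClosed}.
States satisfying AG (doorOpen → AF ¬doorOpen): {Floor2}.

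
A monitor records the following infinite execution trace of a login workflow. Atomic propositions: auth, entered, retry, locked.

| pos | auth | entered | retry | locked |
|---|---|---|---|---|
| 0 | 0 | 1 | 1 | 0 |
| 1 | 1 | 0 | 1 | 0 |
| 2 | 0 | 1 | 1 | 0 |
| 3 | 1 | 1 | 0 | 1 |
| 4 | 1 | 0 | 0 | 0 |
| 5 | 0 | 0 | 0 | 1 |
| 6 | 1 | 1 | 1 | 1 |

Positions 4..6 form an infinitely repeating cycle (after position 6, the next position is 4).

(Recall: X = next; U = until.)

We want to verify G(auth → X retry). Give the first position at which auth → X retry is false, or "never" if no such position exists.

Check auth → X retry at each position in order: 0 ✓, 1 ✓, 2 ✓.
At position 3 the labels are {auth, entered, locked} and the next position 4 has {auth}, so auth → X retry is false there. This is the first violation.

3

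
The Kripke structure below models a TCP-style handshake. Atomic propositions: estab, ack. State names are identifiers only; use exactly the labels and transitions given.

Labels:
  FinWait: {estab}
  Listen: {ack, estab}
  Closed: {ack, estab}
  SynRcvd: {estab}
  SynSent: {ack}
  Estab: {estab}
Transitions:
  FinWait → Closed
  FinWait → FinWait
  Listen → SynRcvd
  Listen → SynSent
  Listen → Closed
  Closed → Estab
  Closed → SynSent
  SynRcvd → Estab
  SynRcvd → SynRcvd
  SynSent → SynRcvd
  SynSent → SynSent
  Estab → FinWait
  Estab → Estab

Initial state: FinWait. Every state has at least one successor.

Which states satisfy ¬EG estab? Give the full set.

States satisfying estab: {FinWait, Listen, Closed, SynRcvd, Estab}.
States satisfying EG estab: {FinWait, Listen, Closed, SynRcvd, Estab}.
States satisfying ¬EG estab: {SynSent}.

{SynSent}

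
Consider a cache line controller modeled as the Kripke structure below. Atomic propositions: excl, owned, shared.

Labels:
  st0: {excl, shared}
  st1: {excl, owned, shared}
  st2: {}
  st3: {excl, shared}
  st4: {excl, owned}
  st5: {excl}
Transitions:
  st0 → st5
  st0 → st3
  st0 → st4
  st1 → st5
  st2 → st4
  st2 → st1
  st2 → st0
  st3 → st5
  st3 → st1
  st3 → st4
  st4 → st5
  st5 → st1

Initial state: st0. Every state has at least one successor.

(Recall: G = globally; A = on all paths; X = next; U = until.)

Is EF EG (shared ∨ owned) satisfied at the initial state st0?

Does not hold

States satisfying EG (shared ∨ owned): ∅.
States satisfying EF EG (shared ∨ owned): ∅.
No suitable path/successor from st0 witnesses the formula.
st0 ∉ Sat(EF EG (shared ∨ owned)).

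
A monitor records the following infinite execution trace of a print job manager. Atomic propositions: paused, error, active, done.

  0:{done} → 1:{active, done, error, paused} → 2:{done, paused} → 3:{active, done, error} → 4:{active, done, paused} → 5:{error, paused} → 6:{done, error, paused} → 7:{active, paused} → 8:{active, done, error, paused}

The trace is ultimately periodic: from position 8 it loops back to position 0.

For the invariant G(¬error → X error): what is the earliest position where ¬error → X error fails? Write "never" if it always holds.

¬error → X error holds at every position 0..8, and those are all the positions the trace ever visits, so the invariant G(¬error → X error) is never violated.

never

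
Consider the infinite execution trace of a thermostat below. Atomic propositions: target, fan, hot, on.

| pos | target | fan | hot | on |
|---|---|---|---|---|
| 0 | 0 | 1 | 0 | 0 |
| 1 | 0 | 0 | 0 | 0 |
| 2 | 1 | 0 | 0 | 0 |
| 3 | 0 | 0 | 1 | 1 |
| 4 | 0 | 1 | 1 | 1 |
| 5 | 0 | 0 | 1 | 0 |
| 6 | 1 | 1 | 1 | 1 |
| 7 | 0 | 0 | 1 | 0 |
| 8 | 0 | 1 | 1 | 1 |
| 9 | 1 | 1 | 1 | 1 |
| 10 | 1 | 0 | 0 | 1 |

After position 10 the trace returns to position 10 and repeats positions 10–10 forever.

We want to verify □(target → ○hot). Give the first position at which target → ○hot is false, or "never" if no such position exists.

Check target → ○hot at each position in order: 0 ✓, 1 ✓, 2 ✓, 3 ✓, 4 ✓, 5 ✓, 6 ✓, 7 ✓, 8 ✓.
At position 9 the labels are {fan, hot, on, target} and the next position 10 has {on, target}, so target → ○hot is false there. This is the first violation.

9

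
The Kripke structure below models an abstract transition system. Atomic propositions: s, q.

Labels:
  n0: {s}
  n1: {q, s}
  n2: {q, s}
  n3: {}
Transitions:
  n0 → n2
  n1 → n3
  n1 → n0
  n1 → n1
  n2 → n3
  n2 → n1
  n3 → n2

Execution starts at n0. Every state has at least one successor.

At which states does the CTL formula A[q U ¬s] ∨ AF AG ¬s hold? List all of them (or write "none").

States satisfying q: {n1, n2}.
States satisfying ¬s: {n3}.
States satisfying A[q U ¬s]: {n3}.
States satisfying AG ¬s: ∅.
States satisfying AF AG ¬s: ∅.
States satisfying A[q U ¬s] ∨ AF AG ¬s: {n3}.

{n3}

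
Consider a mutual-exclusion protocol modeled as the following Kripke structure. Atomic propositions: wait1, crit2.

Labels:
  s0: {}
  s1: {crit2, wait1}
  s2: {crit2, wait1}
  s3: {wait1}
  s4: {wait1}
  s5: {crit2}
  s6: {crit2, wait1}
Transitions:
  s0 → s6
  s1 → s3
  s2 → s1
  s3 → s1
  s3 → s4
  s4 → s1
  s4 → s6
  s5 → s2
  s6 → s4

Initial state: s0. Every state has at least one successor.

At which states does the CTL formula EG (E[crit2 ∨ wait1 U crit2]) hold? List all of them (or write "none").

{s1, s2, s3, s4, s5, s6}

States satisfying E[crit2 ∨ wait1 U crit2]: {s1, s2, s3, s4, s5, s6}.
States satisfying EG (E[crit2 ∨ wait1 U crit2]): {s1, s2, s3, s4, s5, s6}.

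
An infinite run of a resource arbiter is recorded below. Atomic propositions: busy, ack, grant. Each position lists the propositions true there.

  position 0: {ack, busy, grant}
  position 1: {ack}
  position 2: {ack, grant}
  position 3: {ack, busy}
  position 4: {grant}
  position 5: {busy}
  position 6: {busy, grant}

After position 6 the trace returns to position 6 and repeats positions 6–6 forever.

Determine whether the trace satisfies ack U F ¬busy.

Walking from position 0: F ¬busy first holds at position 0, and ack holds at every earlier position along the way, so ack U F ¬busy holds.

Holds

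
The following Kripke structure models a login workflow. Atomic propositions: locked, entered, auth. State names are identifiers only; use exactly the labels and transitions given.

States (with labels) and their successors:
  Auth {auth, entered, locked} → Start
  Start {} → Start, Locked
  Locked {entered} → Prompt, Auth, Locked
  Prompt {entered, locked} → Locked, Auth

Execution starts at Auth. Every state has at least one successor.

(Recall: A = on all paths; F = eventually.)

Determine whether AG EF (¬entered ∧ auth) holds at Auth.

States satisfying EF (¬entered ∧ auth): ∅.
States satisfying AG EF (¬entered ∧ auth): ∅.
Auth is reachable from Auth and violates EF (¬entered ∧ auth), so AG fails at Auth.
Auth ∉ Sat(AG EF (¬entered ∧ auth)).

No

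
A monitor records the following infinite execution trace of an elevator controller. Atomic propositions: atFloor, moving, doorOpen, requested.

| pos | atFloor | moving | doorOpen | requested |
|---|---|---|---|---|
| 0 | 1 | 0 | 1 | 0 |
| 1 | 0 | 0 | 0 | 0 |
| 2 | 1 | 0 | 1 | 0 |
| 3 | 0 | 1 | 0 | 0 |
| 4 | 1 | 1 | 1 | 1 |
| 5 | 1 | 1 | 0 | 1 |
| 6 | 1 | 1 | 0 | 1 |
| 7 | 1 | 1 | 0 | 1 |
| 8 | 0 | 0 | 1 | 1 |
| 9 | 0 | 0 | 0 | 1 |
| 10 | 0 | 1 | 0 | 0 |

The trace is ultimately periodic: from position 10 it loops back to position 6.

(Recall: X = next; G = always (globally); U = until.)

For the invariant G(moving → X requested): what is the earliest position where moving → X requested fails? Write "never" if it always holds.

never

moving → X requested holds at every position 0..10, and those are all the positions the trace ever visits, so the invariant G(moving → X requested) is never violated.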